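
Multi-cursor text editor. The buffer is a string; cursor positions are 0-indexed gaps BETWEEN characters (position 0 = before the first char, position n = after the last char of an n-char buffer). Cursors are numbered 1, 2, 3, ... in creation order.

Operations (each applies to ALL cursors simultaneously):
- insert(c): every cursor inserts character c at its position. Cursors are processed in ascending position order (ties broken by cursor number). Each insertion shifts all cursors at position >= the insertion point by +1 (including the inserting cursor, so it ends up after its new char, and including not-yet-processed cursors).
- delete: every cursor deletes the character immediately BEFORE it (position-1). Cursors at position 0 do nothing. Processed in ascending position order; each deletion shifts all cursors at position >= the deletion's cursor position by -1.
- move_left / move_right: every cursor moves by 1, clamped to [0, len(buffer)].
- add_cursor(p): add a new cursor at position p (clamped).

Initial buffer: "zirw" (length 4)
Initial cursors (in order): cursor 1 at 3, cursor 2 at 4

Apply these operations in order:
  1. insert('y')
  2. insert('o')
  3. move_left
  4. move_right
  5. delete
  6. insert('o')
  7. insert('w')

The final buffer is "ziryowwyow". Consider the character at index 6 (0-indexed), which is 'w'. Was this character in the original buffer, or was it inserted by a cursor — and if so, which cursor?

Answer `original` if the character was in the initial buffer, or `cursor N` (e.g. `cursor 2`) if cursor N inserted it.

Answer: original

Derivation:
After op 1 (insert('y')): buffer="zirywy" (len 6), cursors c1@4 c2@6, authorship ...1.2
After op 2 (insert('o')): buffer="ziryowyo" (len 8), cursors c1@5 c2@8, authorship ...11.22
After op 3 (move_left): buffer="ziryowyo" (len 8), cursors c1@4 c2@7, authorship ...11.22
After op 4 (move_right): buffer="ziryowyo" (len 8), cursors c1@5 c2@8, authorship ...11.22
After op 5 (delete): buffer="zirywy" (len 6), cursors c1@4 c2@6, authorship ...1.2
After op 6 (insert('o')): buffer="ziryowyo" (len 8), cursors c1@5 c2@8, authorship ...11.22
After op 7 (insert('w')): buffer="ziryowwyow" (len 10), cursors c1@6 c2@10, authorship ...111.222
Authorship (.=original, N=cursor N): . . . 1 1 1 . 2 2 2
Index 6: author = original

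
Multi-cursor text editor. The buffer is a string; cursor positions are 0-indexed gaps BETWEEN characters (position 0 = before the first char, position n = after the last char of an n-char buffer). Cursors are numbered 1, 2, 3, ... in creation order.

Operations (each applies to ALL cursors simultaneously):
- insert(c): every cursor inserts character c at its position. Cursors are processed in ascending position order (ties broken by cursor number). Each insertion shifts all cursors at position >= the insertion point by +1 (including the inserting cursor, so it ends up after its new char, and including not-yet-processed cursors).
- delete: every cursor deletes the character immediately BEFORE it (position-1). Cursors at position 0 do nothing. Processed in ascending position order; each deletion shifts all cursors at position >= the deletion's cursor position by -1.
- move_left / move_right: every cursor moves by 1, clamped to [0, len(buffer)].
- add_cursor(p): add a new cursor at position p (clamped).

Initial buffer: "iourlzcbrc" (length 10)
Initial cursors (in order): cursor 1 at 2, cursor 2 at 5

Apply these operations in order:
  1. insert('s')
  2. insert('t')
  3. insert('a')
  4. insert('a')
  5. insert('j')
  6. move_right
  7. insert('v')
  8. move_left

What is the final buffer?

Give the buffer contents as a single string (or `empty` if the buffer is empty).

After op 1 (insert('s')): buffer="iosurlszcbrc" (len 12), cursors c1@3 c2@7, authorship ..1...2.....
After op 2 (insert('t')): buffer="iosturlstzcbrc" (len 14), cursors c1@4 c2@9, authorship ..11...22.....
After op 3 (insert('a')): buffer="iostaurlstazcbrc" (len 16), cursors c1@5 c2@11, authorship ..111...222.....
After op 4 (insert('a')): buffer="iostaaurlstaazcbrc" (len 18), cursors c1@6 c2@13, authorship ..1111...2222.....
After op 5 (insert('j')): buffer="iostaajurlstaajzcbrc" (len 20), cursors c1@7 c2@15, authorship ..11111...22222.....
After op 6 (move_right): buffer="iostaajurlstaajzcbrc" (len 20), cursors c1@8 c2@16, authorship ..11111...22222.....
After op 7 (insert('v')): buffer="iostaajuvrlstaajzvcbrc" (len 22), cursors c1@9 c2@18, authorship ..11111.1..22222.2....
After op 8 (move_left): buffer="iostaajuvrlstaajzvcbrc" (len 22), cursors c1@8 c2@17, authorship ..11111.1..22222.2....

Answer: iostaajuvrlstaajzvcbrc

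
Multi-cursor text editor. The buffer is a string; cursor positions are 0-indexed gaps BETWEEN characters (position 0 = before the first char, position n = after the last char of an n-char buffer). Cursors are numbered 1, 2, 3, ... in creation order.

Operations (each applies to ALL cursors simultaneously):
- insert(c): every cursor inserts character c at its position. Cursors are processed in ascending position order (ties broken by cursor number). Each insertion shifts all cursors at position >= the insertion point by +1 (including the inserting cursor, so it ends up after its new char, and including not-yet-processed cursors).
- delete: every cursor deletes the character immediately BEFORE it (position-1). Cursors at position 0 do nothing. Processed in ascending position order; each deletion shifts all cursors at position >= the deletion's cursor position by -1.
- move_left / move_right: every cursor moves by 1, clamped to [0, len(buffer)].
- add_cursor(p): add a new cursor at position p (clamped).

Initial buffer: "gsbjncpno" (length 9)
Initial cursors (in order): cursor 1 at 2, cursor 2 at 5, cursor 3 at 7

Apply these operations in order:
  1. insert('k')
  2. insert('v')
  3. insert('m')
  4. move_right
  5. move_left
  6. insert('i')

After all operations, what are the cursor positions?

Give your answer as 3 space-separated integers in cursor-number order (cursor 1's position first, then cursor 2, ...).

After op 1 (insert('k')): buffer="gskbjnkcpkno" (len 12), cursors c1@3 c2@7 c3@10, authorship ..1...2..3..
After op 2 (insert('v')): buffer="gskvbjnkvcpkvno" (len 15), cursors c1@4 c2@9 c3@13, authorship ..11...22..33..
After op 3 (insert('m')): buffer="gskvmbjnkvmcpkvmno" (len 18), cursors c1@5 c2@11 c3@16, authorship ..111...222..333..
After op 4 (move_right): buffer="gskvmbjnkvmcpkvmno" (len 18), cursors c1@6 c2@12 c3@17, authorship ..111...222..333..
After op 5 (move_left): buffer="gskvmbjnkvmcpkvmno" (len 18), cursors c1@5 c2@11 c3@16, authorship ..111...222..333..
After op 6 (insert('i')): buffer="gskvmibjnkvmicpkvmino" (len 21), cursors c1@6 c2@13 c3@19, authorship ..1111...2222..3333..

Answer: 6 13 19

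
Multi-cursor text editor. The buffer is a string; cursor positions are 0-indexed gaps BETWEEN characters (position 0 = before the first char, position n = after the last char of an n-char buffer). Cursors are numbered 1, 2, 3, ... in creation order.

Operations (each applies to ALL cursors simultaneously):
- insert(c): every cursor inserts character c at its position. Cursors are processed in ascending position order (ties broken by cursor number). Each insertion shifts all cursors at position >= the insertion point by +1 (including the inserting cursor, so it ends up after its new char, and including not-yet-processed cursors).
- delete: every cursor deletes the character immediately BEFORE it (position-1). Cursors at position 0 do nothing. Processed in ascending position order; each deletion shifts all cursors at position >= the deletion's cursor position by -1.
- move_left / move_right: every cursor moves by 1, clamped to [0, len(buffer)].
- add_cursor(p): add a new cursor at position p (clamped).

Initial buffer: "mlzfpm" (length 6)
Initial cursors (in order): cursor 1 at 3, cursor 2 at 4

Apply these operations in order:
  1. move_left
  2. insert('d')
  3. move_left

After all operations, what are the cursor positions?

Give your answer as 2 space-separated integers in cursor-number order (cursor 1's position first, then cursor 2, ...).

Answer: 2 4

Derivation:
After op 1 (move_left): buffer="mlzfpm" (len 6), cursors c1@2 c2@3, authorship ......
After op 2 (insert('d')): buffer="mldzdfpm" (len 8), cursors c1@3 c2@5, authorship ..1.2...
After op 3 (move_left): buffer="mldzdfpm" (len 8), cursors c1@2 c2@4, authorship ..1.2...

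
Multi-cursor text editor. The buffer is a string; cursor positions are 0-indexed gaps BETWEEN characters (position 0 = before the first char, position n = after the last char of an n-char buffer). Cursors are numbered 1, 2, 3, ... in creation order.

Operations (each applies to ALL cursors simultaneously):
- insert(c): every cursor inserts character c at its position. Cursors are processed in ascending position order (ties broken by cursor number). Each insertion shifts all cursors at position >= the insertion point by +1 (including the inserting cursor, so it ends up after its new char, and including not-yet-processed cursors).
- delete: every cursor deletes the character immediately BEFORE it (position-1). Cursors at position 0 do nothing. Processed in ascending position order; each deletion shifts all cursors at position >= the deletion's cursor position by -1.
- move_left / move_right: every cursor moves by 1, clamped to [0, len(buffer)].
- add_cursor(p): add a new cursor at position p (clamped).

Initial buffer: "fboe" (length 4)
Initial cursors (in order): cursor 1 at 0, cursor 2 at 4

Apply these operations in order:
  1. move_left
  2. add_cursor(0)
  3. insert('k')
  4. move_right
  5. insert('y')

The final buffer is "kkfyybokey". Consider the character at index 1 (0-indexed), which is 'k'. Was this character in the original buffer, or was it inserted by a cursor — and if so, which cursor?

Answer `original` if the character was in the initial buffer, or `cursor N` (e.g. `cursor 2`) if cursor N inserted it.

After op 1 (move_left): buffer="fboe" (len 4), cursors c1@0 c2@3, authorship ....
After op 2 (add_cursor(0)): buffer="fboe" (len 4), cursors c1@0 c3@0 c2@3, authorship ....
After op 3 (insert('k')): buffer="kkfboke" (len 7), cursors c1@2 c3@2 c2@6, authorship 13...2.
After op 4 (move_right): buffer="kkfboke" (len 7), cursors c1@3 c3@3 c2@7, authorship 13...2.
After op 5 (insert('y')): buffer="kkfyybokey" (len 10), cursors c1@5 c3@5 c2@10, authorship 13.13..2.2
Authorship (.=original, N=cursor N): 1 3 . 1 3 . . 2 . 2
Index 1: author = 3

Answer: cursor 3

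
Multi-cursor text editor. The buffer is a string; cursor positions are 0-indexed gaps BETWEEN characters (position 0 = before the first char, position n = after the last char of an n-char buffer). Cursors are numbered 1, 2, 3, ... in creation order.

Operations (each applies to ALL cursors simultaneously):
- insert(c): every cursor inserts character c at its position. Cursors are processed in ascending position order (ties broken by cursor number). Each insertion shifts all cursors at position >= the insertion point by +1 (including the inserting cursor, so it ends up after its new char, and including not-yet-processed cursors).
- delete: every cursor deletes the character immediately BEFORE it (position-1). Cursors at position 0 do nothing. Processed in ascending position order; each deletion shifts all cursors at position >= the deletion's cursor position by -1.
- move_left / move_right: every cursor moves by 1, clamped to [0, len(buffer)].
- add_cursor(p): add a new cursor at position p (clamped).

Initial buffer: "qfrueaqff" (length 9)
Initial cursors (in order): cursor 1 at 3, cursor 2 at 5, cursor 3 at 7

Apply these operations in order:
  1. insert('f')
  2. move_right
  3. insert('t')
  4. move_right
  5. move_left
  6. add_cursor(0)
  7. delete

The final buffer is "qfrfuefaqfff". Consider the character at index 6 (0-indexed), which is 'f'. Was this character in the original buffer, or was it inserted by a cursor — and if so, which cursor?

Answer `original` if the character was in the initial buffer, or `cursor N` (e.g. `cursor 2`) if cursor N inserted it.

After op 1 (insert('f')): buffer="qfrfuefaqfff" (len 12), cursors c1@4 c2@7 c3@10, authorship ...1..2..3..
After op 2 (move_right): buffer="qfrfuefaqfff" (len 12), cursors c1@5 c2@8 c3@11, authorship ...1..2..3..
After op 3 (insert('t')): buffer="qfrfutefatqfftf" (len 15), cursors c1@6 c2@10 c3@14, authorship ...1.1.2.2.3.3.
After op 4 (move_right): buffer="qfrfutefatqfftf" (len 15), cursors c1@7 c2@11 c3@15, authorship ...1.1.2.2.3.3.
After op 5 (move_left): buffer="qfrfutefatqfftf" (len 15), cursors c1@6 c2@10 c3@14, authorship ...1.1.2.2.3.3.
After op 6 (add_cursor(0)): buffer="qfrfutefatqfftf" (len 15), cursors c4@0 c1@6 c2@10 c3@14, authorship ...1.1.2.2.3.3.
After op 7 (delete): buffer="qfrfuefaqfff" (len 12), cursors c4@0 c1@5 c2@8 c3@11, authorship ...1..2..3..
Authorship (.=original, N=cursor N): . . . 1 . . 2 . . 3 . .
Index 6: author = 2

Answer: cursor 2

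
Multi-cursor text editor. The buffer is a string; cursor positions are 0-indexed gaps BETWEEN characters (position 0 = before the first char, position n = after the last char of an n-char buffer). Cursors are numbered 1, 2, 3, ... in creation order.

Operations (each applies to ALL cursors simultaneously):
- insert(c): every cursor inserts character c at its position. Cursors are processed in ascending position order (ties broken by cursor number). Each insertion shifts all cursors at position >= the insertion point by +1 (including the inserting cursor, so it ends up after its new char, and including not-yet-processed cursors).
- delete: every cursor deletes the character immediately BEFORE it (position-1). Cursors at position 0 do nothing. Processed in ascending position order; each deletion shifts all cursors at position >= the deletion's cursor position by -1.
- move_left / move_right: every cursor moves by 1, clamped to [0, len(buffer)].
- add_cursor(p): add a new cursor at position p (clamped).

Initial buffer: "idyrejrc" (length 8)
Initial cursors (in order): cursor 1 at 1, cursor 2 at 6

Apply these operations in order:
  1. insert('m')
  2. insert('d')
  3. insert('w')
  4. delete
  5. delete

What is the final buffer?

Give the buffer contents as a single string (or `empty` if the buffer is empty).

Answer: imdyrejmrc

Derivation:
After op 1 (insert('m')): buffer="imdyrejmrc" (len 10), cursors c1@2 c2@8, authorship .1.....2..
After op 2 (insert('d')): buffer="imddyrejmdrc" (len 12), cursors c1@3 c2@10, authorship .11.....22..
After op 3 (insert('w')): buffer="imdwdyrejmdwrc" (len 14), cursors c1@4 c2@12, authorship .111.....222..
After op 4 (delete): buffer="imddyrejmdrc" (len 12), cursors c1@3 c2@10, authorship .11.....22..
After op 5 (delete): buffer="imdyrejmrc" (len 10), cursors c1@2 c2@8, authorship .1.....2..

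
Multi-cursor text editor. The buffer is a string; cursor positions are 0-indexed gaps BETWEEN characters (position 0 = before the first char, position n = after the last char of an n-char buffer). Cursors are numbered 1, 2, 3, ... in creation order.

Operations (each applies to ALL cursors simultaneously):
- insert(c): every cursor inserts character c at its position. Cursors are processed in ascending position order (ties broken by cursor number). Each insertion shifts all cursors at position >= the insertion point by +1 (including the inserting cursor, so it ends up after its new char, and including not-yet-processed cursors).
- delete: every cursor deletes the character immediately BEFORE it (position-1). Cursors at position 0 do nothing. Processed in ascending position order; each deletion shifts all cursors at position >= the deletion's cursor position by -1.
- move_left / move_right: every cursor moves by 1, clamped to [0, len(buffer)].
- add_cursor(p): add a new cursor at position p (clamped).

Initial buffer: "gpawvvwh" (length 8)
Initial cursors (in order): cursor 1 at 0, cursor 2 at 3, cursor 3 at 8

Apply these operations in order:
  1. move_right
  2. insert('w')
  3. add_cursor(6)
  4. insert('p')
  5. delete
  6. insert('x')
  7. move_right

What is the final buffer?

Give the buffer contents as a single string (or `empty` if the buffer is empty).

After op 1 (move_right): buffer="gpawvvwh" (len 8), cursors c1@1 c2@4 c3@8, authorship ........
After op 2 (insert('w')): buffer="gwpawwvvwhw" (len 11), cursors c1@2 c2@6 c3@11, authorship .1...2....3
After op 3 (add_cursor(6)): buffer="gwpawwvvwhw" (len 11), cursors c1@2 c2@6 c4@6 c3@11, authorship .1...2....3
After op 4 (insert('p')): buffer="gwppawwppvvwhwp" (len 15), cursors c1@3 c2@9 c4@9 c3@15, authorship .11...224....33
After op 5 (delete): buffer="gwpawwvvwhw" (len 11), cursors c1@2 c2@6 c4@6 c3@11, authorship .1...2....3
After op 6 (insert('x')): buffer="gwxpawwxxvvwhwx" (len 15), cursors c1@3 c2@9 c4@9 c3@15, authorship .11...224....33
After op 7 (move_right): buffer="gwxpawwxxvvwhwx" (len 15), cursors c1@4 c2@10 c4@10 c3@15, authorship .11...224....33

Answer: gwxpawwxxvvwhwx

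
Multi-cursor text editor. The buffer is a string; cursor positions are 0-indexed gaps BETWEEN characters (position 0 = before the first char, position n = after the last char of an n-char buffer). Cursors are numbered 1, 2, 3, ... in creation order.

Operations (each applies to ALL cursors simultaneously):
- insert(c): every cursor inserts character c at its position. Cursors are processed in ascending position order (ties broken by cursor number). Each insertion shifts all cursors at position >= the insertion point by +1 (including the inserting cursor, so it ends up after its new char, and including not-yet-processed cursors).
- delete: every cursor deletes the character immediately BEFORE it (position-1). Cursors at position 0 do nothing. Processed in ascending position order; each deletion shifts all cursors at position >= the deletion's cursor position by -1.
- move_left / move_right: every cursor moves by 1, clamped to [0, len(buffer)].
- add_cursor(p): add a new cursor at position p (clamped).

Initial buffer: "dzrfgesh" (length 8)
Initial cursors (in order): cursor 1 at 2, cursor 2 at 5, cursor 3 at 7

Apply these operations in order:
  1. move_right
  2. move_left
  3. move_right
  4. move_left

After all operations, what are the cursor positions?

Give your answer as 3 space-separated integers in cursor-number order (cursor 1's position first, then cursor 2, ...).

After op 1 (move_right): buffer="dzrfgesh" (len 8), cursors c1@3 c2@6 c3@8, authorship ........
After op 2 (move_left): buffer="dzrfgesh" (len 8), cursors c1@2 c2@5 c3@7, authorship ........
After op 3 (move_right): buffer="dzrfgesh" (len 8), cursors c1@3 c2@6 c3@8, authorship ........
After op 4 (move_left): buffer="dzrfgesh" (len 8), cursors c1@2 c2@5 c3@7, authorship ........

Answer: 2 5 7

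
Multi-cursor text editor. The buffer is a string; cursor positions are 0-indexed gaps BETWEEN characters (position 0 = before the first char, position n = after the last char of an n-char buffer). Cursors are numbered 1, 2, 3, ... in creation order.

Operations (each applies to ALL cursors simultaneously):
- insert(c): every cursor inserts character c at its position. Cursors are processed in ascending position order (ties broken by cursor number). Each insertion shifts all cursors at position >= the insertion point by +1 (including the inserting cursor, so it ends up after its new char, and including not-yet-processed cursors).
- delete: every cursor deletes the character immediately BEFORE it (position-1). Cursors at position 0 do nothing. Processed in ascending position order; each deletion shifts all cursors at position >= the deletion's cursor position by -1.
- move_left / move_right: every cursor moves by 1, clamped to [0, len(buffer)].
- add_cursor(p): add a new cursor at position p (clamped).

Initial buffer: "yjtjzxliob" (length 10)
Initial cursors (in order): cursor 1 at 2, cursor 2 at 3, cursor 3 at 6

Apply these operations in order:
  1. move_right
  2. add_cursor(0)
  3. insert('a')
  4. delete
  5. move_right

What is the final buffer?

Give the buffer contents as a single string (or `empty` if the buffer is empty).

Answer: yjtjzxliob

Derivation:
After op 1 (move_right): buffer="yjtjzxliob" (len 10), cursors c1@3 c2@4 c3@7, authorship ..........
After op 2 (add_cursor(0)): buffer="yjtjzxliob" (len 10), cursors c4@0 c1@3 c2@4 c3@7, authorship ..........
After op 3 (insert('a')): buffer="ayjtajazxlaiob" (len 14), cursors c4@1 c1@5 c2@7 c3@11, authorship 4...1.2...3...
After op 4 (delete): buffer="yjtjzxliob" (len 10), cursors c4@0 c1@3 c2@4 c3@7, authorship ..........
After op 5 (move_right): buffer="yjtjzxliob" (len 10), cursors c4@1 c1@4 c2@5 c3@8, authorship ..........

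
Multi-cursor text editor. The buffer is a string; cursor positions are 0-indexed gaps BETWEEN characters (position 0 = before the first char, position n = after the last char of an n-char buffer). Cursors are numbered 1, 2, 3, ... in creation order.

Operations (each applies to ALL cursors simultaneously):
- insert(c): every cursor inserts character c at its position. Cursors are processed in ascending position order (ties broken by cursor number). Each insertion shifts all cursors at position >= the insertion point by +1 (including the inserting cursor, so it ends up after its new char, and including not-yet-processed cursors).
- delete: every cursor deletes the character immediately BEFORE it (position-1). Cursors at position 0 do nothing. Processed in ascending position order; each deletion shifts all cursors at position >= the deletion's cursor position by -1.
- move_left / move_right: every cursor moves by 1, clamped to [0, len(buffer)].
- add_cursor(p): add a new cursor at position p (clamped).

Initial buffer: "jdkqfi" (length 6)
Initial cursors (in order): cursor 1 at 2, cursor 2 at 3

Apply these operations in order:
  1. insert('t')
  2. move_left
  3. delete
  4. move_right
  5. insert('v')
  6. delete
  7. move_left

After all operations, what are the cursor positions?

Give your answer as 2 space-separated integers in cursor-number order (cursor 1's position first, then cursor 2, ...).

Answer: 1 2

Derivation:
After op 1 (insert('t')): buffer="jdtktqfi" (len 8), cursors c1@3 c2@5, authorship ..1.2...
After op 2 (move_left): buffer="jdtktqfi" (len 8), cursors c1@2 c2@4, authorship ..1.2...
After op 3 (delete): buffer="jttqfi" (len 6), cursors c1@1 c2@2, authorship .12...
After op 4 (move_right): buffer="jttqfi" (len 6), cursors c1@2 c2@3, authorship .12...
After op 5 (insert('v')): buffer="jtvtvqfi" (len 8), cursors c1@3 c2@5, authorship .1122...
After op 6 (delete): buffer="jttqfi" (len 6), cursors c1@2 c2@3, authorship .12...
After op 7 (move_left): buffer="jttqfi" (len 6), cursors c1@1 c2@2, authorship .12...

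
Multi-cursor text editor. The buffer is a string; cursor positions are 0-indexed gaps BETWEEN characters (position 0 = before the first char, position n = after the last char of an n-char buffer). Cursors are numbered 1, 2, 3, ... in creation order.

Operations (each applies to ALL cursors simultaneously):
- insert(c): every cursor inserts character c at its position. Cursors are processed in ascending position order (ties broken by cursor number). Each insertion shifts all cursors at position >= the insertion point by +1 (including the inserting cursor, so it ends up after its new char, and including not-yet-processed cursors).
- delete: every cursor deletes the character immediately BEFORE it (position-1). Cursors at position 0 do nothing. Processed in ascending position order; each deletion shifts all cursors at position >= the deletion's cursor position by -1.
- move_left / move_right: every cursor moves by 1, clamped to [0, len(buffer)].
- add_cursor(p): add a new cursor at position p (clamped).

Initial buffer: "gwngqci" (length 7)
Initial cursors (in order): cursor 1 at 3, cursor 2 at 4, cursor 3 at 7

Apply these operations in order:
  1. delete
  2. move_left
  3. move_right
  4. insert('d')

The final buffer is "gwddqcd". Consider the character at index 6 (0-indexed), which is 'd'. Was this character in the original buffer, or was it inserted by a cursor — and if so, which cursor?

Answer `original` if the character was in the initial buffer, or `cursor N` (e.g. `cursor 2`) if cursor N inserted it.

Answer: cursor 3

Derivation:
After op 1 (delete): buffer="gwqc" (len 4), cursors c1@2 c2@2 c3@4, authorship ....
After op 2 (move_left): buffer="gwqc" (len 4), cursors c1@1 c2@1 c3@3, authorship ....
After op 3 (move_right): buffer="gwqc" (len 4), cursors c1@2 c2@2 c3@4, authorship ....
After op 4 (insert('d')): buffer="gwddqcd" (len 7), cursors c1@4 c2@4 c3@7, authorship ..12..3
Authorship (.=original, N=cursor N): . . 1 2 . . 3
Index 6: author = 3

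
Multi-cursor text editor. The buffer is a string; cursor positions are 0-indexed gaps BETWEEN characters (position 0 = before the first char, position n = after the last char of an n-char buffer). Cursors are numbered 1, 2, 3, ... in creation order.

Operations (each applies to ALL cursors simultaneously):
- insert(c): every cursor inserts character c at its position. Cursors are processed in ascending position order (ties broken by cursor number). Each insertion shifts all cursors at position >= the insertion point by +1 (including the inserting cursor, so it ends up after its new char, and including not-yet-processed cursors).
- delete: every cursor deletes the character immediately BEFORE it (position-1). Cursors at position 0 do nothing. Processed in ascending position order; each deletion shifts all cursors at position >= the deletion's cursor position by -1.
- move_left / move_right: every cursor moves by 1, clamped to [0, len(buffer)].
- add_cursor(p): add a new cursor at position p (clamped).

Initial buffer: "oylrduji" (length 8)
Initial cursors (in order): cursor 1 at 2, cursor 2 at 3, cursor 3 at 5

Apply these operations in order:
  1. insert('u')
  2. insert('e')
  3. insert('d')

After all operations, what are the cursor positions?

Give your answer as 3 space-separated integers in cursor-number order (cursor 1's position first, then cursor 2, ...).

Answer: 5 9 14

Derivation:
After op 1 (insert('u')): buffer="oyulurduuji" (len 11), cursors c1@3 c2@5 c3@8, authorship ..1.2..3...
After op 2 (insert('e')): buffer="oyueluerdueuji" (len 14), cursors c1@4 c2@7 c3@11, authorship ..11.22..33...
After op 3 (insert('d')): buffer="oyuedluedrdueduji" (len 17), cursors c1@5 c2@9 c3@14, authorship ..111.222..333...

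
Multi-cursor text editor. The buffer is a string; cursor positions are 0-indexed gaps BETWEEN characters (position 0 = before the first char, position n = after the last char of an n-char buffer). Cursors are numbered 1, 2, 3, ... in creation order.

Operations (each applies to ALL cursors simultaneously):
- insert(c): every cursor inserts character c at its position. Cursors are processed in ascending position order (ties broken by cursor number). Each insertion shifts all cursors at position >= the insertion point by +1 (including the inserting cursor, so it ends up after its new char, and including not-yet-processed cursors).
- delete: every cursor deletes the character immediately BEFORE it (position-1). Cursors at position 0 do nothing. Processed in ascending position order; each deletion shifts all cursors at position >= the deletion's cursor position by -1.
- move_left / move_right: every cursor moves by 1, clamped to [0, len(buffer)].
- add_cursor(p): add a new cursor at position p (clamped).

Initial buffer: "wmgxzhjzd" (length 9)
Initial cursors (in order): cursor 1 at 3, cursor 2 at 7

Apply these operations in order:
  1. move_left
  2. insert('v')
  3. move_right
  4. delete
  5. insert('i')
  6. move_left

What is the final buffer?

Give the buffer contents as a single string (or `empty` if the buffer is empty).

After op 1 (move_left): buffer="wmgxzhjzd" (len 9), cursors c1@2 c2@6, authorship .........
After op 2 (insert('v')): buffer="wmvgxzhvjzd" (len 11), cursors c1@3 c2@8, authorship ..1....2...
After op 3 (move_right): buffer="wmvgxzhvjzd" (len 11), cursors c1@4 c2@9, authorship ..1....2...
After op 4 (delete): buffer="wmvxzhvzd" (len 9), cursors c1@3 c2@7, authorship ..1...2..
After op 5 (insert('i')): buffer="wmvixzhvizd" (len 11), cursors c1@4 c2@9, authorship ..11...22..
After op 6 (move_left): buffer="wmvixzhvizd" (len 11), cursors c1@3 c2@8, authorship ..11...22..

Answer: wmvixzhvizd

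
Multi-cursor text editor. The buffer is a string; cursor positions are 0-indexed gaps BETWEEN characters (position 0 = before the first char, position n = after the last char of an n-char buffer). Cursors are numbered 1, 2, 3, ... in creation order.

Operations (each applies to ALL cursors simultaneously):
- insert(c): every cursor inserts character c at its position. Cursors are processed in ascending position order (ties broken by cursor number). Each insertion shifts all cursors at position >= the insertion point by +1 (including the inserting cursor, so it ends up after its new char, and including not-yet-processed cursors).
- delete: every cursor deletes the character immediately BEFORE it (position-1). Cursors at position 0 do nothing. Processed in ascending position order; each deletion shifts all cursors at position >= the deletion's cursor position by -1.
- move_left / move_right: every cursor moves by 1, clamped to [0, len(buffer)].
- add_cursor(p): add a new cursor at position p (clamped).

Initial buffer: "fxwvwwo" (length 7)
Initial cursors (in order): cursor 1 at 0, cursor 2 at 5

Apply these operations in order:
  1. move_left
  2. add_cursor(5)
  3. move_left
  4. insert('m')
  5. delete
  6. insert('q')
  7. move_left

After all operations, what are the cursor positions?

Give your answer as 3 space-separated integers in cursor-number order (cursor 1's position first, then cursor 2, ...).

After op 1 (move_left): buffer="fxwvwwo" (len 7), cursors c1@0 c2@4, authorship .......
After op 2 (add_cursor(5)): buffer="fxwvwwo" (len 7), cursors c1@0 c2@4 c3@5, authorship .......
After op 3 (move_left): buffer="fxwvwwo" (len 7), cursors c1@0 c2@3 c3@4, authorship .......
After op 4 (insert('m')): buffer="mfxwmvmwwo" (len 10), cursors c1@1 c2@5 c3@7, authorship 1...2.3...
After op 5 (delete): buffer="fxwvwwo" (len 7), cursors c1@0 c2@3 c3@4, authorship .......
After op 6 (insert('q')): buffer="qfxwqvqwwo" (len 10), cursors c1@1 c2@5 c3@7, authorship 1...2.3...
After op 7 (move_left): buffer="qfxwqvqwwo" (len 10), cursors c1@0 c2@4 c3@6, authorship 1...2.3...

Answer: 0 4 6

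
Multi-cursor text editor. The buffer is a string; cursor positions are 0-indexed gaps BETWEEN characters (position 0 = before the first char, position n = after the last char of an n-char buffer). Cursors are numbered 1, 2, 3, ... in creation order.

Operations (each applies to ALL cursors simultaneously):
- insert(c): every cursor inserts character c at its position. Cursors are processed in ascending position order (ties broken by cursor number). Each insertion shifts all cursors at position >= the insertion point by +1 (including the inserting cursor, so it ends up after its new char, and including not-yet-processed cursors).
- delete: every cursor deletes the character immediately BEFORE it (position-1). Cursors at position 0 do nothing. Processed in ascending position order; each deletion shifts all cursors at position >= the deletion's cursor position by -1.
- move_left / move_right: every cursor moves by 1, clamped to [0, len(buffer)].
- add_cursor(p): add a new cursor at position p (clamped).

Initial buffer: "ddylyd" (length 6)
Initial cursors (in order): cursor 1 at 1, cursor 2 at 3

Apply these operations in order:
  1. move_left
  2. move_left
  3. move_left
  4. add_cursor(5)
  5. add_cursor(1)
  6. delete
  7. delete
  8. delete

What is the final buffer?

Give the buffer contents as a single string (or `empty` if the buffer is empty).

After op 1 (move_left): buffer="ddylyd" (len 6), cursors c1@0 c2@2, authorship ......
After op 2 (move_left): buffer="ddylyd" (len 6), cursors c1@0 c2@1, authorship ......
After op 3 (move_left): buffer="ddylyd" (len 6), cursors c1@0 c2@0, authorship ......
After op 4 (add_cursor(5)): buffer="ddylyd" (len 6), cursors c1@0 c2@0 c3@5, authorship ......
After op 5 (add_cursor(1)): buffer="ddylyd" (len 6), cursors c1@0 c2@0 c4@1 c3@5, authorship ......
After op 6 (delete): buffer="dyld" (len 4), cursors c1@0 c2@0 c4@0 c3@3, authorship ....
After op 7 (delete): buffer="dyd" (len 3), cursors c1@0 c2@0 c4@0 c3@2, authorship ...
After op 8 (delete): buffer="dd" (len 2), cursors c1@0 c2@0 c4@0 c3@1, authorship ..

Answer: dd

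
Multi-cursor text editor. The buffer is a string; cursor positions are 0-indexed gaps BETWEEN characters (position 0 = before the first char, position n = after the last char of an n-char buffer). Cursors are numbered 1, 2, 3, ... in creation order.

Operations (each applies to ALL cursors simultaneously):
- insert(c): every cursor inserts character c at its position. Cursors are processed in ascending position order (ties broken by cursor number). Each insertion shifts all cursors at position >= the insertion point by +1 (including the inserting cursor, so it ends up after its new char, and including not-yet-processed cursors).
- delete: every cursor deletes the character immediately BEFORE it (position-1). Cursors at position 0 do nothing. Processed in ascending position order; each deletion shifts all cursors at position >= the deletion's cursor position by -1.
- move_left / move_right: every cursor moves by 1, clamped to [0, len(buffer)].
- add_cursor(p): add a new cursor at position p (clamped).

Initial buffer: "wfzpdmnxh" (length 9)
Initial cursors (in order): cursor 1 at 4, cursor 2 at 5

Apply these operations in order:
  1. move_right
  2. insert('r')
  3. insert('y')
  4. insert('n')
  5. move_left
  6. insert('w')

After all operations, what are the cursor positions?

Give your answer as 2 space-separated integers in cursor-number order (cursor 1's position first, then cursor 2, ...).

After op 1 (move_right): buffer="wfzpdmnxh" (len 9), cursors c1@5 c2@6, authorship .........
After op 2 (insert('r')): buffer="wfzpdrmrnxh" (len 11), cursors c1@6 c2@8, authorship .....1.2...
After op 3 (insert('y')): buffer="wfzpdrymrynxh" (len 13), cursors c1@7 c2@10, authorship .....11.22...
After op 4 (insert('n')): buffer="wfzpdrynmrynnxh" (len 15), cursors c1@8 c2@12, authorship .....111.222...
After op 5 (move_left): buffer="wfzpdrynmrynnxh" (len 15), cursors c1@7 c2@11, authorship .....111.222...
After op 6 (insert('w')): buffer="wfzpdrywnmrywnnxh" (len 17), cursors c1@8 c2@13, authorship .....1111.2222...

Answer: 8 13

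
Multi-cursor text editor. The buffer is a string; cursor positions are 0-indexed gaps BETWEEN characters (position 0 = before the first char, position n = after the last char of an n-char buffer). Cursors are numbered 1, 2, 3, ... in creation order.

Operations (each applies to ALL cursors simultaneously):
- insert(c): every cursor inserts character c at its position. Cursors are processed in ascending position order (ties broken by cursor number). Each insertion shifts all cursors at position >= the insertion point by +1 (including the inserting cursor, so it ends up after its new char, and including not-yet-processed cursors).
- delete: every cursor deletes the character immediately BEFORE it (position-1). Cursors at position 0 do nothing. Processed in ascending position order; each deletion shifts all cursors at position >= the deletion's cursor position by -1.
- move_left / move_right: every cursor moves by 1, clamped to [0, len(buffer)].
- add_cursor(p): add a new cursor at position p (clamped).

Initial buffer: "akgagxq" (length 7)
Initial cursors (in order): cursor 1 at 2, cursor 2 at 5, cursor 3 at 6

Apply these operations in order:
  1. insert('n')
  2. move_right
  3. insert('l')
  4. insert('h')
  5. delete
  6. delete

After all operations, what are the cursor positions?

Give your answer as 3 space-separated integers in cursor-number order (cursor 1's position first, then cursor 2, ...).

Answer: 4 8 10

Derivation:
After op 1 (insert('n')): buffer="akngagnxnq" (len 10), cursors c1@3 c2@7 c3@9, authorship ..1...2.3.
After op 2 (move_right): buffer="akngagnxnq" (len 10), cursors c1@4 c2@8 c3@10, authorship ..1...2.3.
After op 3 (insert('l')): buffer="aknglagnxlnql" (len 13), cursors c1@5 c2@10 c3@13, authorship ..1.1..2.23.3
After op 4 (insert('h')): buffer="aknglhagnxlhnqlh" (len 16), cursors c1@6 c2@12 c3@16, authorship ..1.11..2.223.33
After op 5 (delete): buffer="aknglagnxlnql" (len 13), cursors c1@5 c2@10 c3@13, authorship ..1.1..2.23.3
After op 6 (delete): buffer="akngagnxnq" (len 10), cursors c1@4 c2@8 c3@10, authorship ..1...2.3.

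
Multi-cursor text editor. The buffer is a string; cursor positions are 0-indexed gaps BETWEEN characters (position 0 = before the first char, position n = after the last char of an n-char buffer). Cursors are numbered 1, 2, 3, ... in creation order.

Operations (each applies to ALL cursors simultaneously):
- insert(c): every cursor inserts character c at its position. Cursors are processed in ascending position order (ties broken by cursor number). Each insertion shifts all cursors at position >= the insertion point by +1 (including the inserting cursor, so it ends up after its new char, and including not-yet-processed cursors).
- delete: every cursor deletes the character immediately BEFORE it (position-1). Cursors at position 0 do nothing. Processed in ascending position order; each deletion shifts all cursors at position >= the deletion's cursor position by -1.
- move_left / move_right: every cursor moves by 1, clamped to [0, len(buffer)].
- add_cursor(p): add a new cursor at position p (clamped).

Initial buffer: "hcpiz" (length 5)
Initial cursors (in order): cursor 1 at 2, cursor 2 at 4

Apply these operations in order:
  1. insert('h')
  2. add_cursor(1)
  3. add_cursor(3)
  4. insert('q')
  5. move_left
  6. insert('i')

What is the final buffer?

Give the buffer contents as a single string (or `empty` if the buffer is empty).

After op 1 (insert('h')): buffer="hchpihz" (len 7), cursors c1@3 c2@6, authorship ..1..2.
After op 2 (add_cursor(1)): buffer="hchpihz" (len 7), cursors c3@1 c1@3 c2@6, authorship ..1..2.
After op 3 (add_cursor(3)): buffer="hchpihz" (len 7), cursors c3@1 c1@3 c4@3 c2@6, authorship ..1..2.
After op 4 (insert('q')): buffer="hqchqqpihqz" (len 11), cursors c3@2 c1@6 c4@6 c2@10, authorship .3.114..22.
After op 5 (move_left): buffer="hqchqqpihqz" (len 11), cursors c3@1 c1@5 c4@5 c2@9, authorship .3.114..22.
After op 6 (insert('i')): buffer="hiqchqiiqpihiqz" (len 15), cursors c3@2 c1@8 c4@8 c2@13, authorship .33.11144..222.

Answer: hiqchqiiqpihiqz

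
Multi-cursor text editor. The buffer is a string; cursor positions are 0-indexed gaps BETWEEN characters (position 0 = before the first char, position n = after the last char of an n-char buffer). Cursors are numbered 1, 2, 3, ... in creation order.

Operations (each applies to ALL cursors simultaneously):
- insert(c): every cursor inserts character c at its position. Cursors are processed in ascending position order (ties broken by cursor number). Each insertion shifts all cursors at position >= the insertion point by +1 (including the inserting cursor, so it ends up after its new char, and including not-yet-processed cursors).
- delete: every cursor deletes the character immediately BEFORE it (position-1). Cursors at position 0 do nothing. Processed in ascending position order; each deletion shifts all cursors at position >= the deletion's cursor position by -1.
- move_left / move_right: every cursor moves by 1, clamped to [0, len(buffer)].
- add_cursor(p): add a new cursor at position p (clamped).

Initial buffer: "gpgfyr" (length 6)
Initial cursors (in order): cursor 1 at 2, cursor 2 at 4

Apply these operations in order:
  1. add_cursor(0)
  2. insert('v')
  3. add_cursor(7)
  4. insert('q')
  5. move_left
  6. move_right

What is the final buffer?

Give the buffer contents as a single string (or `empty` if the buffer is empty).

Answer: vqgpvqgfvqqyr

Derivation:
After op 1 (add_cursor(0)): buffer="gpgfyr" (len 6), cursors c3@0 c1@2 c2@4, authorship ......
After op 2 (insert('v')): buffer="vgpvgfvyr" (len 9), cursors c3@1 c1@4 c2@7, authorship 3..1..2..
After op 3 (add_cursor(7)): buffer="vgpvgfvyr" (len 9), cursors c3@1 c1@4 c2@7 c4@7, authorship 3..1..2..
After op 4 (insert('q')): buffer="vqgpvqgfvqqyr" (len 13), cursors c3@2 c1@6 c2@11 c4@11, authorship 33..11..224..
After op 5 (move_left): buffer="vqgpvqgfvqqyr" (len 13), cursors c3@1 c1@5 c2@10 c4@10, authorship 33..11..224..
After op 6 (move_right): buffer="vqgpvqgfvqqyr" (len 13), cursors c3@2 c1@6 c2@11 c4@11, authorship 33..11..224..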